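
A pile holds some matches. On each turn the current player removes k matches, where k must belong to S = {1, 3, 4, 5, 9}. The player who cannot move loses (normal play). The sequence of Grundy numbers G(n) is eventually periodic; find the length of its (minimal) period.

G(0) = 0
G(1) = mex{0} = 1
G(2) = mex{1} = 0
G(3) = mex{0,0} = 1
G(4) = mex{1,1,0} = 2
G(5) = mex{2,0,1,0} = 3
G(6) = mex{3,1,0,1} = 2
G(7) = mex{2,2,1,0} = 3
G(8) = mex{3,3,2,1} = 0
G(9) = mex{0,2,3,2,0} = 1
G(10) = mex{1,3,2,3,1} = 0
G(11) = mex{0,0,3,2,0} = 1
G(12) = mex{1,1,0,3,1} = 2
G(13) = mex{2,0,1,0,2} = 3
G(14) = mex{3,1,0,1,3} = 2
G(15) = mex{2,2,1,0,2} = 3
G(16) = mex{3,3,2,1,3} = 0
G(17) = mex{0,2,3,2,0} = 1
G(18) = mex{1,3,2,3,1} = 0
G(n+8) = G(n) holds for n = 0,…,8 (a full window of length max(S) = 9), so the sequence is purely periodic with period 8.

8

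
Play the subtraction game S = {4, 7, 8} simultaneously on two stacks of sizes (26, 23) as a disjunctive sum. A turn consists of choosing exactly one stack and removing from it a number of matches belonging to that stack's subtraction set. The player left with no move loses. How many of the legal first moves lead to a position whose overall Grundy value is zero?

All stacks use S = {4, 7, 8}:
n :  0  1  2  3  4  5  6  7  8  9 10 11 12 13 14 15 16 17 18 19 20 21 22 23 24 25 26
G :  0  0  0  0  1  1  1  1  2  2  2  2  0  0  0  0  1  1  1  1  2  2  2  2  0  0  0
Stack A: G(26) = 0.
Stack B: G(23) = 2.
Combined Grundy value = 0 ⊕ 2 = 2.
A winning move leaves total XOR = 0, i.e. changes one component's Grundy value g to g ⊕ X where X is the current total.
Stack A: need g' = 0⊕2 = 2. Options: 26−4→G=2, 26−7→G=1, 26−8→G=1. Hits: 1.
Stack B: need g' = 2⊕2 = 0. Options: 23−4→G=1, 23−7→G=1, 23−8→G=0. Hits: 1.

2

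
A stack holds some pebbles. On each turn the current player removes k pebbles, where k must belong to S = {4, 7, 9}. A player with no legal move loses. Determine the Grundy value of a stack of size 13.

0

n :  0  1  2  3  4  5  6  7  8  9 10 11 12 13
G :  0  0  0  0  1  1  1  1  2  2  2  2  3  0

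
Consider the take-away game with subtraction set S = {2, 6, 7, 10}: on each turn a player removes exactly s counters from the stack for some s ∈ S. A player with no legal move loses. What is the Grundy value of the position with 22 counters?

0

G(0) = 0
G(1) = mex{} = 0
G(2) = mex{0} = 1
G(3) = mex{0} = 1
G(4) = mex{1} = 0
G(5) = mex{1} = 0
G(6) = mex{0,0} = 1
G(7) = mex{0,0,0} = 1
G(8) = mex{1,1,0} = 2
G(9) = mex{1,1,1} = 0
G(10) = mex{2,0,1,0} = 3
G(11) = mex{0,0,0,0} = 1
G(12) = mex{3,1,0,1} = 2
G(13) = mex{1,1,1,1} = 0
G(14) = mex{2,2,1,0} = 3
G(15) = mex{0,0,2,0} = 1
G(16) = mex{3,3,0,1} = 2
G(17) = mex{1,1,3,1} = 0
G(18) = mex{2,2,1,2} = 0
G(19) = mex{0,0,2,0} = 1
G(20) = mex{0,3,0,3} = 1
G(21) = mex{1,1,3,1} = 0
G(22) = mex{1,2,1,2} = 0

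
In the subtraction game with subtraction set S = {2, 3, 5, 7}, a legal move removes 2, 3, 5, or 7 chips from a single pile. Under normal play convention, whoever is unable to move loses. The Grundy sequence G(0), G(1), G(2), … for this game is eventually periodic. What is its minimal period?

G(0) = 0
G(1) = mex{} = 0
G(2) = mex{0} = 1
G(3) = mex{0,0} = 1
G(4) = mex{1,0} = 2
G(5) = mex{1,1,0} = 2
G(6) = mex{2,1,0} = 3
G(7) = mex{2,2,1,0} = 3
G(8) = mex{3,2,1,0} = 4
G(9) = mex{3,3,2,1} = 0
G(10) = mex{4,3,2,1} = 0
G(11) = mex{0,4,3,2} = 1
G(12) = mex{0,0,3,2} = 1
G(13) = mex{1,0,4,3} = 2
G(14) = mex{1,1,0,3} = 2
G(15) = mex{2,1,0,4} = 3
G(16) = mex{2,2,1,0} = 3
G(17) = mex{3,2,1,0} = 4
G(18) = mex{3,3,2,1} = 0
G(19) = mex{4,3,2,1} = 0
G(n+9) = G(n) holds for n = 0,…,6 (a full window of length max(S) = 7), so the sequence is purely periodic with period 9.

9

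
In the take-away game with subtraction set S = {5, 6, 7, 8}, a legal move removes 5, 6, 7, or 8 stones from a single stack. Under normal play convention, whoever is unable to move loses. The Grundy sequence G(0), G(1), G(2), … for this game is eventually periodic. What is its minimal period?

13

n :  0  1  2  3  4  5  6  7  8  9 10 11 12 13 14 15 16 17 18 19 20 21 22 23 24 25 26 27
G :  0  0  0  0  0  1  1  1  1  1  2  2  2  0  0  0  0  0  1  1  1  1  1  2  2  2  0  0
G(n+13) = G(n) holds for n = 0,…,7 (a full window of length max(S) = 8), so the sequence is purely periodic with period 13.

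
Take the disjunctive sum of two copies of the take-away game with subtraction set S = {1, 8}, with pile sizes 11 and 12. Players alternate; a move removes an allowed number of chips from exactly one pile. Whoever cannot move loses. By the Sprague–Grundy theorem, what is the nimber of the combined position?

All piles use S = {1, 8}:
G(0) = 0
G(1) = mex{0} = 1
G(2) = mex{1} = 0
G(3) = mex{0} = 1
G(4) = mex{1} = 0
G(5) = mex{0} = 1
G(6) = mex{1} = 0
G(7) = mex{0} = 1
G(8) = mex{1,0} = 2
G(9) = mex{2,1} = 0
G(10) = mex{0,0} = 1
G(11) = mex{1,1} = 0
G(12) = mex{0,0} = 1
Pile A: G(11) = 0.
Pile B: G(12) = 1.
Combined Grundy value = 0 ⊕ 1 = 1.

1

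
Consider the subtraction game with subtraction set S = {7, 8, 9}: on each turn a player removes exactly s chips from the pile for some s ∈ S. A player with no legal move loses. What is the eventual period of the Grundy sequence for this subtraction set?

G(0) = 0
G(1) = mex{} = 0
G(2) = mex{} = 0
G(3) = mex{} = 0
G(4) = mex{} = 0
G(5) = mex{} = 0
G(6) = mex{} = 0
G(7) = mex{0} = 1
G(8) = mex{0,0} = 1
G(9) = mex{0,0,0} = 1
G(10) = mex{0,0,0} = 1
G(11) = mex{0,0,0} = 1
G(12) = mex{0,0,0} = 1
G(13) = mex{0,0,0} = 1
G(14) = mex{1,0,0} = 2
G(15) = mex{1,1,0} = 2
G(16) = mex{1,1,1} = 0
G(17) = mex{1,1,1} = 0
G(18) = mex{1,1,1} = 0
G(19) = mex{1,1,1} = 0
G(20) = mex{1,1,1} = 0
G(21) = mex{2,1,1} = 0
G(22) = mex{2,2,1} = 0
G(23) = mex{0,2,2} = 1
G(24) = mex{0,0,2} = 1
G(25) = mex{0,0,0} = 1
G(26) = mex{0,0,0} = 1
G(27) = mex{0,0,0} = 1
G(28) = mex{0,0,0} = 1
G(29) = mex{0,0,0} = 1
G(30) = mex{1,0,0} = 2
G(31) = mex{1,1,0} = 2
G(32) = mex{1,1,1} = 0
G(33) = mex{1,1,1} = 0
G(n+16) = G(n) holds for n = 0,…,8 (a full window of length max(S) = 9), so the sequence is purely periodic with period 16.

16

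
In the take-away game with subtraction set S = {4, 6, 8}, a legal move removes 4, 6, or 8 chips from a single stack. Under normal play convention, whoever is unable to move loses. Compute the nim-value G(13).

G(0) = 0
G(1) = mex{} = 0
G(2) = mex{} = 0
G(3) = mex{} = 0
G(4) = mex{0} = 1
G(5) = mex{0} = 1
G(6) = mex{0,0} = 1
G(7) = mex{0,0} = 1
G(8) = mex{1,0,0} = 2
G(9) = mex{1,0,0} = 2
G(10) = mex{1,1,0} = 2
G(11) = mex{1,1,0} = 2
G(12) = mex{2,1,1} = 0
G(13) = mex{2,1,1} = 0

0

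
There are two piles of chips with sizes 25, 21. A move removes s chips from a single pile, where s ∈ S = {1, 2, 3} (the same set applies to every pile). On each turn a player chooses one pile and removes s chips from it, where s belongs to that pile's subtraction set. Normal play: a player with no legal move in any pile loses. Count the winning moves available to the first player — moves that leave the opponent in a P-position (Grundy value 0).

All piles use S = {1, 2, 3}:
G(0) = 0
G(1) = mex{0} = 1
G(2) = mex{1,0} = 2
G(3) = mex{2,1,0} = 3
G(4) = mex{3,2,1} = 0
G(5) = mex{0,3,2} = 1
G(6) = mex{1,0,3} = 2
G(7) = mex{2,1,0} = 3
G(8) = mex{3,2,1} = 0
G(9) = mex{0,3,2} = 1
G(10) = mex{1,0,3} = 2
G(11) = mex{2,1,0} = 3
G(12) = mex{3,2,1} = 0
G(13) = mex{0,3,2} = 1
G(14) = mex{1,0,3} = 2
G(15) = mex{2,1,0} = 3
G(16) = mex{3,2,1} = 0
G(17) = mex{0,3,2} = 1
G(18) = mex{1,0,3} = 2
G(19) = mex{2,1,0} = 3
G(20) = mex{3,2,1} = 0
G(21) = mex{0,3,2} = 1
G(22) = mex{1,0,3} = 2
G(23) = mex{2,1,0} = 3
G(24) = mex{3,2,1} = 0
G(25) = mex{0,3,2} = 1
Pile A: G(25) = 1.
Pile B: G(21) = 1.
Combined Grundy value = 1 ⊕ 1 = 0.
A winning move leaves total XOR = 0, i.e. changes one component's Grundy value g to g ⊕ X where X is the current total.
Pile A: target g' = 1⊕0 = 1, but every legal move changes the Grundy value (mex property), so 0 moves.
Pile B: target g' = 1⊕0 = 1, but every legal move changes the Grundy value (mex property), so 0 moves.

0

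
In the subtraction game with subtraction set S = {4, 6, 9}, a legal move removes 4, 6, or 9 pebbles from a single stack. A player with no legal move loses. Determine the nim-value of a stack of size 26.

G(0) = 0
G(1) = mex{} = 0
G(2) = mex{} = 0
G(3) = mex{} = 0
G(4) = mex{0} = 1
G(5) = mex{0} = 1
G(6) = mex{0,0} = 1
G(7) = mex{0,0} = 1
G(8) = mex{1,0} = 2
G(9) = mex{1,0,0} = 2
G(10) = mex{1,1,0} = 2
G(11) = mex{1,1,0} = 2
G(12) = mex{2,1,0} = 3
G(13) = mex{2,1,1} = 0
G(14) = mex{2,2,1} = 0
G(15) = mex{2,2,1} = 0
G(16) = mex{3,2,1} = 0
G(17) = mex{0,2,2} = 1
G(18) = mex{0,3,2} = 1
G(19) = mex{0,0,2} = 1
G(20) = mex{0,0,2} = 1
G(21) = mex{1,0,3} = 2
G(22) = mex{1,0,0} = 2
G(23) = mex{1,1,0} = 2
G(24) = mex{1,1,0} = 2
G(25) = mex{2,1,0} = 3
G(26) = mex{2,1,1} = 0

0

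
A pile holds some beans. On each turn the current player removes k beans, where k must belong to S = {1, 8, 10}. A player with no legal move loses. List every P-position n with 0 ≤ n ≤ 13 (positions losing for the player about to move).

0, 2, 4, 6, 9, 11, 13

G(0) = 0
G(1) = mex{0} = 1
G(2) = mex{1} = 0
G(3) = mex{0} = 1
G(4) = mex{1} = 0
G(5) = mex{0} = 1
G(6) = mex{1} = 0
G(7) = mex{0} = 1
G(8) = mex{1,0} = 2
G(9) = mex{2,1} = 0
G(10) = mex{0,0,0} = 1
G(11) = mex{1,1,1} = 0
G(12) = mex{0,0,0} = 1
G(13) = mex{1,1,1} = 0
P-positions are exactly the n with G(n) = 0.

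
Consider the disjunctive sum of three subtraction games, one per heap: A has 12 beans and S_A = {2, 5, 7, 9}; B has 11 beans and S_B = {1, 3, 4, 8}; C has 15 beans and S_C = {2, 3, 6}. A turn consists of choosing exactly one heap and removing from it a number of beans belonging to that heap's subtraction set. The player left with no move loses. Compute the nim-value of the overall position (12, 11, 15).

Heap A, S = {2, 5, 7, 9}:
n :  0  1  2  3  4  5  6  7  8  9 10 11 12
G :  0  0  1  1  0  2  1  3  2  2  3  3  0
G_A(12) = 0.
Heap B, S = {1, 3, 4, 8}:
G(0) = 0
G(1) = mex{0} = 1
G(2) = mex{1} = 0
G(3) = mex{0,0} = 1
G(4) = mex{1,1,0} = 2
G(5) = mex{2,0,1} = 3
G(6) = mex{3,1,0} = 2
G(7) = mex{2,2,1} = 0
G(8) = mex{0,3,2,0} = 1
G(9) = mex{1,2,3,1} = 0
G(10) = mex{0,0,2,0} = 1
G(11) = mex{1,1,0,1} = 2
G_B(11) = 2.
Heap C, S = {2, 3, 6}:
G(0) = 0
G(1) = mex{} = 0
G(2) = mex{0} = 1
G(3) = mex{0,0} = 1
G(4) = mex{1,0} = 2
G(5) = mex{1,1} = 0
G(6) = mex{2,1,0} = 3
G(7) = mex{0,2,0} = 1
G(8) = mex{3,0,1} = 2
G(9) = mex{1,3,1} = 0
G(10) = mex{2,1,2} = 0
G(11) = mex{0,2,0} = 1
G(12) = mex{0,0,3} = 1
G(13) = mex{1,0,1} = 2
G(14) = mex{1,1,2} = 0
G(15) = mex{2,1,0} = 3
G_C(15) = 3.
Combined Grundy value = 0 ⊕ 2 ⊕ 3 = 1.

1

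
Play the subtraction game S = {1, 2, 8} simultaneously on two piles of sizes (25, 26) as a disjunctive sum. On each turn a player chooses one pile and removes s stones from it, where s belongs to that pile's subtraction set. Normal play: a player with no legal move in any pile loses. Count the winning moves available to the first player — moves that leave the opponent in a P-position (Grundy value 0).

3

All piles use S = {1, 2, 8}:
G(0) = 0
G(1) = mex{0} = 1
G(2) = mex{1,0} = 2
G(3) = mex{2,1} = 0
G(4) = mex{0,2} = 1
G(5) = mex{1,0} = 2
G(6) = mex{2,1} = 0
G(7) = mex{0,2} = 1
G(8) = mex{1,0,0} = 2
G(9) = mex{2,1,1} = 0
G(10) = mex{0,2,2} = 1
G(11) = mex{1,0,0} = 2
G(12) = mex{2,1,1} = 0
G(13) = mex{0,2,2} = 1
G(14) = mex{1,0,0} = 2
G(15) = mex{2,1,1} = 0
G(16) = mex{0,2,2} = 1
G(17) = mex{1,0,0} = 2
G(18) = mex{2,1,1} = 0
G(19) = mex{0,2,2} = 1
G(20) = mex{1,0,0} = 2
G(21) = mex{2,1,1} = 0
G(22) = mex{0,2,2} = 1
G(23) = mex{1,0,0} = 2
G(24) = mex{2,1,1} = 0
G(25) = mex{0,2,2} = 1
G(26) = mex{1,0,0} = 2
Pile A: G(25) = 1.
Pile B: G(26) = 2.
Combined Grundy value = 1 ⊕ 2 = 3.
A winning move leaves total XOR = 0, i.e. changes one component's Grundy value g to g ⊕ X where X is the current total.
Pile A: need g' = 1⊕3 = 2. Options: 25−1→G=0, 25−2→G=2, 25−8→G=2. Hits: 2.
Pile B: need g' = 2⊕3 = 1. Options: 26−1→G=1, 26−2→G=0, 26−8→G=0. Hits: 1.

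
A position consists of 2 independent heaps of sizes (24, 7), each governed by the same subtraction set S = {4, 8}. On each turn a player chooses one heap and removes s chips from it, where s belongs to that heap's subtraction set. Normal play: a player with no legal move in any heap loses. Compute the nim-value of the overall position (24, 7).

All heaps use S = {4, 8}:
G(0) = 0
G(1) = mex{} = 0
G(2) = mex{} = 0
G(3) = mex{} = 0
G(4) = mex{0} = 1
G(5) = mex{0} = 1
G(6) = mex{0} = 1
G(7) = mex{0} = 1
G(8) = mex{1,0} = 2
G(9) = mex{1,0} = 2
G(10) = mex{1,0} = 2
G(11) = mex{1,0} = 2
G(12) = mex{2,1} = 0
G(13) = mex{2,1} = 0
G(14) = mex{2,1} = 0
G(15) = mex{2,1} = 0
G(16) = mex{0,2} = 1
G(17) = mex{0,2} = 1
G(18) = mex{0,2} = 1
G(19) = mex{0,2} = 1
G(20) = mex{1,0} = 2
G(21) = mex{1,0} = 2
G(22) = mex{1,0} = 2
G(23) = mex{1,0} = 2
G(24) = mex{2,1} = 0
Heap A: G(24) = 0.
Heap B: G(7) = 1.
Combined Grundy value = 0 ⊕ 1 = 1.

1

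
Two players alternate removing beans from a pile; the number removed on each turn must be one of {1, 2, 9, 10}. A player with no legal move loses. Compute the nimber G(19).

G(0) = 0
G(1) = mex{0} = 1
G(2) = mex{1,0} = 2
G(3) = mex{2,1} = 0
G(4) = mex{0,2} = 1
G(5) = mex{1,0} = 2
G(6) = mex{2,1} = 0
G(7) = mex{0,2} = 1
G(8) = mex{1,0} = 2
G(9) = mex{2,1,0} = 3
G(10) = mex{3,2,1,0} = 4
G(11) = mex{4,3,2,1} = 0
G(12) = mex{0,4,0,2} = 1
G(13) = mex{1,0,1,0} = 2
G(14) = mex{2,1,2,1} = 0
G(15) = mex{0,2,0,2} = 1
G(16) = mex{1,0,1,0} = 2
G(17) = mex{2,1,2,1} = 0
G(18) = mex{0,2,3,2} = 1
G(19) = mex{1,0,4,3} = 2

2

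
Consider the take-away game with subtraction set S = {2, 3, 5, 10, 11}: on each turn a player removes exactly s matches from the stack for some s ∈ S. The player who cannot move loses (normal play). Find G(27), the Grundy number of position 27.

G(0) = 0
G(1) = mex{} = 0
G(2) = mex{0} = 1
G(3) = mex{0,0} = 1
G(4) = mex{1,0} = 2
G(5) = mex{1,1,0} = 2
G(6) = mex{2,1,0} = 3
G(7) = mex{2,2,1} = 0
G(8) = mex{3,2,1} = 0
G(9) = mex{0,3,2} = 1
G(10) = mex{0,0,2,0} = 1
G(11) = mex{1,0,3,0,0} = 2
G(12) = mex{1,1,0,1,0} = 2
G(13) = mex{2,1,0,1,1} = 3
G(14) = mex{2,2,1,2,1} = 0
G(15) = mex{3,2,1,2,2} = 0
G(16) = mex{0,3,2,3,2} = 1
G(17) = mex{0,0,2,0,3} = 1
G(18) = mex{1,0,3,0,0} = 2
G(19) = mex{1,1,0,1,0} = 2
G(20) = mex{2,1,0,1,1} = 3
G(21) = mex{2,2,1,2,1} = 0
G(22) = mex{3,2,1,2,2} = 0
G(23) = mex{0,3,2,3,2} = 1
G(24) = mex{0,0,2,0,3} = 1
G(25) = mex{1,0,3,0,0} = 2
G(26) = mex{1,1,0,1,0} = 2
G(27) = mex{2,1,0,1,1} = 3

3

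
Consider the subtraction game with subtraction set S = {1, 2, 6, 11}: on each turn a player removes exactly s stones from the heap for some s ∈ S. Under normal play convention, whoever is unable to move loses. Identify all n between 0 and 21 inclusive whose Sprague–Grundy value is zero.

G(0) = 0
G(1) = mex{0} = 1
G(2) = mex{1,0} = 2
G(3) = mex{2,1} = 0
G(4) = mex{0,2} = 1
G(5) = mex{1,0} = 2
G(6) = mex{2,1,0} = 3
G(7) = mex{3,2,1} = 0
G(8) = mex{0,3,2} = 1
G(9) = mex{1,0,0} = 2
G(10) = mex{2,1,1} = 0
G(11) = mex{0,2,2,0} = 1
G(12) = mex{1,0,3,1} = 2
G(13) = mex{2,1,0,2} = 3
G(14) = mex{3,2,1,0} = 4
G(15) = mex{4,3,2,1} = 0
G(16) = mex{0,4,0,2} = 1
G(17) = mex{1,0,1,3} = 2
G(18) = mex{2,1,2,0} = 3
G(19) = mex{3,2,3,1} = 0
G(20) = mex{0,3,4,2} = 1
G(21) = mex{1,0,0,0} = 2
P-positions are exactly the n with G(n) = 0.

0, 3, 7, 10, 15, 19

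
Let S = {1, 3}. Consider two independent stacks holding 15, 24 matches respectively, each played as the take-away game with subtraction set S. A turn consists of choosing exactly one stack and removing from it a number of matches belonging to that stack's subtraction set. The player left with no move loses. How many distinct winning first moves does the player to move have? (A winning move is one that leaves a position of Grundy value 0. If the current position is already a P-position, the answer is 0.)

4

All stacks use S = {1, 3}:
G(0) = 0
G(1) = mex{0} = 1
G(2) = mex{1} = 0
G(3) = mex{0,0} = 1
G(4) = mex{1,1} = 0
G(5) = mex{0,0} = 1
G(6) = mex{1,1} = 0
G(7) = mex{0,0} = 1
G(8) = mex{1,1} = 0
G(9) = mex{0,0} = 1
G(10) = mex{1,1} = 0
G(11) = mex{0,0} = 1
G(12) = mex{1,1} = 0
G(13) = mex{0,0} = 1
G(14) = mex{1,1} = 0
G(15) = mex{0,0} = 1
G(16) = mex{1,1} = 0
G(17) = mex{0,0} = 1
G(18) = mex{1,1} = 0
G(19) = mex{0,0} = 1
G(20) = mex{1,1} = 0
G(21) = mex{0,0} = 1
G(22) = mex{1,1} = 0
G(23) = mex{0,0} = 1
G(24) = mex{1,1} = 0
Stack A: G(15) = 1.
Stack B: G(24) = 0.
Combined Grundy value = 1 ⊕ 0 = 1.
A winning move leaves total XOR = 0, i.e. changes one component's Grundy value g to g ⊕ X where X is the current total.
Stack A: need g' = 1⊕1 = 0. Options: 15−1→G=0, 15−3→G=0. Hits: 2.
Stack B: need g' = 0⊕1 = 1. Options: 24−1→G=1, 24−3→G=1. Hits: 2.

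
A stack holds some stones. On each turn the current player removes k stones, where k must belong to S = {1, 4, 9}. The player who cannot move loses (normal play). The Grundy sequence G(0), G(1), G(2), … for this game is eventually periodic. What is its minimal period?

5

G(0) = 0
G(1) = mex{0} = 1
G(2) = mex{1} = 0
G(3) = mex{0} = 1
G(4) = mex{1,0} = 2
G(5) = mex{2,1} = 0
G(6) = mex{0,0} = 1
G(7) = mex{1,1} = 0
G(8) = mex{0,2} = 1
G(9) = mex{1,0,0} = 2
G(10) = mex{2,1,1} = 0
G(11) = mex{0,0,0} = 1
G(12) = mex{1,1,1} = 0
G(13) = mex{0,2,2} = 1
G(14) = mex{1,0,0} = 2
G(15) = mex{2,1,1} = 0
G(n+5) = G(n) holds for n = 0,…,8 (a full window of length max(S) = 9), so the sequence is purely periodic with period 5.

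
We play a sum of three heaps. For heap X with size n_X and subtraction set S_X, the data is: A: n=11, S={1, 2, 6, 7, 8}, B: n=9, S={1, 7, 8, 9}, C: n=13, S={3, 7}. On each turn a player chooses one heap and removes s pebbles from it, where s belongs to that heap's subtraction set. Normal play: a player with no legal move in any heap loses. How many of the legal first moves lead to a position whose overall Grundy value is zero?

Heap A, S = {1, 2, 6, 7, 8}:
G(0) = 0
G(1) = mex{0} = 1
G(2) = mex{1,0} = 2
G(3) = mex{2,1} = 0
G(4) = mex{0,2} = 1
G(5) = mex{1,0} = 2
G(6) = mex{2,1,0} = 3
G(7) = mex{3,2,1,0} = 4
G(8) = mex{4,3,2,1,0} = 5
G(9) = mex{5,4,0,2,1} = 3
G(10) = mex{3,5,1,0,2} = 4
G(11) = mex{4,3,2,1,0} = 5
G_A(11) = 5.
Heap B, S = {1, 7, 8, 9}:
G(0) = 0
G(1) = mex{0} = 1
G(2) = mex{1} = 0
G(3) = mex{0} = 1
G(4) = mex{1} = 0
G(5) = mex{0} = 1
G(6) = mex{1} = 0
G(7) = mex{0,0} = 1
G(8) = mex{1,1,0} = 2
G(9) = mex{2,0,1,0} = 3
G_B(9) = 3.
Heap C, S = {3, 7}:
n :  0  1  2  3  4  5  6  7  8  9 10 11 12 13
G :  0  0  0  1  1  1  0  2  2  1  0  0  0  1
G_C(13) = 1.
Combined Grundy value = 5 ⊕ 3 ⊕ 1 = 7.
A winning move leaves total XOR = 0, i.e. changes one component's Grundy value g to g ⊕ X where X is the current total.
Heap A: need g' = 5⊕7 = 2. Options: 11−1→G=4, 11−2→G=3, 11−6→G=2, 11−7→G=1, 11−8→G=0. Hits: 1.
Heap B: need g' = 3⊕7 = 4. Options: 9−1→G=2, 9−7→G=0, 9−8→G=1, 9−9→G=0. Hits: 0.
Heap C: need g' = 1⊕7 = 6. Options: 13−3→G=0, 13−7→G=0. Hits: 0.

1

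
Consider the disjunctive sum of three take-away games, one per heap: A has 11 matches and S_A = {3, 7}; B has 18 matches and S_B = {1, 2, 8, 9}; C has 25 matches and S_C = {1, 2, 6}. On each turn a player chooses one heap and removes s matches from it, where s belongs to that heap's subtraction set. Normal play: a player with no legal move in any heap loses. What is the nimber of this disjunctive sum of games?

Heap A, S = {3, 7}:
n :  0  1  2  3  4  5  6  7  8  9 10 11
G :  0  0  0  1  1  1  0  2  2  1  0  0
G_A(11) = 0.
Heap B, S = {1, 2, 8, 9}:
n :  0  1  2  3  4  5  6  7  8  9 10 11 12 13 14 15 16 17 18
G :  0  1  2  0  1  2  0  1  2  3  0  1  2  0  1  2  0  1  2
G_B(18) = 2.
Heap C, S = {1, 2, 6}:
G(0) = 0
G(1) = mex{0} = 1
G(2) = mex{1,0} = 2
G(3) = mex{2,1} = 0
G(4) = mex{0,2} = 1
G(5) = mex{1,0} = 2
G(6) = mex{2,1,0} = 3
G(7) = mex{3,2,1} = 0
G(8) = mex{0,3,2} = 1
G(9) = mex{1,0,0} = 2
G(10) = mex{2,1,1} = 0
G(11) = mex{0,2,2} = 1
G(12) = mex{1,0,3} = 2
G(13) = mex{2,1,0} = 3
G(14) = mex{3,2,1} = 0
G(15) = mex{0,3,2} = 1
G(16) = mex{1,0,0} = 2
G(17) = mex{2,1,1} = 0
G(18) = mex{0,2,2} = 1
G(19) = mex{1,0,3} = 2
G(20) = mex{2,1,0} = 3
G(21) = mex{3,2,1} = 0
G(22) = mex{0,3,2} = 1
G(23) = mex{1,0,0} = 2
G(24) = mex{2,1,1} = 0
G(25) = mex{0,2,2} = 1
G_C(25) = 1.
Combined Grundy value = 0 ⊕ 2 ⊕ 1 = 3.

3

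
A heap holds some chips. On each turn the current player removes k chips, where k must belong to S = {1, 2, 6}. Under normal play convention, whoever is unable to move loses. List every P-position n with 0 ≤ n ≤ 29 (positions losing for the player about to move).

0, 3, 7, 10, 14, 17, 21, 24, 28

n :  0  1  2  3  4  5  6  7  8  9 10 11 12 13 14 15 16 17 18 19 20 21 22 23 24 25 26 27 28 29
G :  0  1  2  0  1  2  3  0  1  2  0  1  2  3  0  1  2  0  1  2  3  0  1  2  0  1  2  3  0  1
P-positions are exactly the n with G(n) = 0.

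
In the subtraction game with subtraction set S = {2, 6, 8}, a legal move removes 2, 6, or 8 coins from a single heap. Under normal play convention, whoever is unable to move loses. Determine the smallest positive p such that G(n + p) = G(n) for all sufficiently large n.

14

n :  0  1  2  3  4  5  6  7  8  9 10 11 12 13 14 15 16 17 18 19 20 21 22 23 24 25 26 27 28 29
G :  0  0  1  1  0  0  1  1  2  2  3  3  2  2  0  0  1  1  0  0  1  1  2  2  3  3  2  2  0  0
G(n+14) = G(n) holds for n = 0,…,7 (a full window of length max(S) = 8), so the sequence is purely periodic with period 14.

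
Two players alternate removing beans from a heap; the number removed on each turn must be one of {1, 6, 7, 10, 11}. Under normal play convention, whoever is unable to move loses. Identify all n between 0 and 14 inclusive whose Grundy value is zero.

0, 2, 4

n :  0  1  2  3  4  5  6  7  8  9 10 11 12 13 14
G :  0  1  0  1  0  1  2  3  2  3  2  3  4  5  4
P-positions are exactly the n with G(n) = 0.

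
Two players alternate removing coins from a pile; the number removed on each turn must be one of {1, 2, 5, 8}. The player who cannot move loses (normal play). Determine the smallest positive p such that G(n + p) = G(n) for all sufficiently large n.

G(0) = 0
G(1) = mex{0} = 1
G(2) = mex{1,0} = 2
G(3) = mex{2,1} = 0
G(4) = mex{0,2} = 1
G(5) = mex{1,0,0} = 2
G(6) = mex{2,1,1} = 0
G(7) = mex{0,2,2} = 1
G(8) = mex{1,0,0,0} = 2
G(9) = mex{2,1,1,1} = 0
G(10) = mex{0,2,2,2} = 1
G(11) = mex{1,0,0,0} = 2
G(12) = mex{2,1,1,1} = 0
G(13) = mex{0,2,2,2} = 1
G(14) = mex{1,0,0,0} = 2
G(n+3) = G(n) holds for n = 0,…,7 (a full window of length max(S) = 8), so the sequence is purely periodic with period 3.

3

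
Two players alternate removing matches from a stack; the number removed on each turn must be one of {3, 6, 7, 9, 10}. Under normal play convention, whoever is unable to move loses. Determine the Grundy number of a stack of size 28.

n :  0  1  2  3  4  5  6  7  8  9 10 11 12 13 14 15 16 17 18 19 20 21 22 23 24 25 26 27 28
G :  0  0  0  1  1  1  2  2  2  3  3  3  4  0  0  0  1  1  1  2  2  2  3  3  3  4  0  0  0

0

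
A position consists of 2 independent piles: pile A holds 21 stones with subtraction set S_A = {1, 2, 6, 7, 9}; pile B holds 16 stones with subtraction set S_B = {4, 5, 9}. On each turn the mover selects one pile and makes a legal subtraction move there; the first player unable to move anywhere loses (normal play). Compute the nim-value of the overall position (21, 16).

Pile A, S = {1, 2, 6, 7, 9}:
n :  0  1  2  3  4  5  6  7  8  9 10 11 12 13 14 15 16 17 18 19 20 21
G :  0  1  2  0  1  2  3  4  0  1  2  0  1  2  3  4  0  1  2  0  1  2
G_A(21) = 2.
Pile B, S = {4, 5, 9}:
n :  0  1  2  3  4  5  6  7  8  9 10 11 12 13 14 15 16
G :  0  0  0  0  1  1  1  1  2  2  2  2  3  0  0  0  0
G_B(16) = 0.
Combined Grundy value = 2 ⊕ 0 = 2.

2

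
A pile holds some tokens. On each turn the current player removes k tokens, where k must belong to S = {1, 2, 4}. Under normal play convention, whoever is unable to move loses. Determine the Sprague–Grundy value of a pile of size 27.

n :  0  1  2  3  4  5  6  7  8  9 10 11 12 13 14 15 16 17 18 19 20 21 22 23 24 25 26 27
G :  0  1  2  0  1  2  0  1  2  0  1  2  0  1  2  0  1  2  0  1  2  0  1  2  0  1  2  0

0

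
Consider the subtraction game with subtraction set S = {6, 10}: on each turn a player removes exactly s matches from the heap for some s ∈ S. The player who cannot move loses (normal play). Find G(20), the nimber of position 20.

0

G(0) = 0
G(1) = mex{} = 0
G(2) = mex{} = 0
G(3) = mex{} = 0
G(4) = mex{} = 0
G(5) = mex{} = 0
G(6) = mex{0} = 1
G(7) = mex{0} = 1
G(8) = mex{0} = 1
G(9) = mex{0} = 1
G(10) = mex{0,0} = 1
G(11) = mex{0,0} = 1
G(12) = mex{1,0} = 2
G(13) = mex{1,0} = 2
G(14) = mex{1,0} = 2
G(15) = mex{1,0} = 2
G(16) = mex{1,1} = 0
G(17) = mex{1,1} = 0
G(18) = mex{2,1} = 0
G(19) = mex{2,1} = 0
G(20) = mex{2,1} = 0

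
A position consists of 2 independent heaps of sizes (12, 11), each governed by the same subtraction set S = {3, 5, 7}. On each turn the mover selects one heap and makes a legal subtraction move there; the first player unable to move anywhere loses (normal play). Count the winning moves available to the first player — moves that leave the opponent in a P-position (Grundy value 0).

All heaps use S = {3, 5, 7}:
G(0) = 0
G(1) = mex{} = 0
G(2) = mex{} = 0
G(3) = mex{0} = 1
G(4) = mex{0} = 1
G(5) = mex{0,0} = 1
G(6) = mex{1,0} = 2
G(7) = mex{1,0,0} = 2
G(8) = mex{1,1,0} = 2
G(9) = mex{2,1,0} = 3
G(10) = mex{2,1,1} = 0
G(11) = mex{2,2,1} = 0
G(12) = mex{3,2,1} = 0
Heap A: G(12) = 0.
Heap B: G(11) = 0.
Combined Grundy value = 0 ⊕ 0 = 0.
A winning move leaves total XOR = 0, i.e. changes one component's Grundy value g to g ⊕ X where X is the current total.
Heap A: target g' = 0⊕0 = 0, but every legal move changes the Grundy value (mex property), so 0 moves.
Heap B: target g' = 0⊕0 = 0, but every legal move changes the Grundy value (mex property), so 0 moves.

0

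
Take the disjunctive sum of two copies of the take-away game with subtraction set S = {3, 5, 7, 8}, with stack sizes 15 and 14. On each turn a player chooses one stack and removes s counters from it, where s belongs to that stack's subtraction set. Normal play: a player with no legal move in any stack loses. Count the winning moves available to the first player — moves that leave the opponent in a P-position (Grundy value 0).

All stacks use S = {3, 5, 7, 8}:
n :  0  1  2  3  4  5  6  7  8  9 10 11 12 13 14 15
G :  0  0  0  1  1  1  2  2  2  3  3  0  0  0  1  1
Stack A: G(15) = 1.
Stack B: G(14) = 1.
Combined Grundy value = 1 ⊕ 1 = 0.
A winning move leaves total XOR = 0, i.e. changes one component's Grundy value g to g ⊕ X where X is the current total.
Stack A: target g' = 1⊕0 = 1, but every legal move changes the Grundy value (mex property), so 0 moves.
Stack B: target g' = 1⊕0 = 1, but every legal move changes the Grundy value (mex property), so 0 moves.

0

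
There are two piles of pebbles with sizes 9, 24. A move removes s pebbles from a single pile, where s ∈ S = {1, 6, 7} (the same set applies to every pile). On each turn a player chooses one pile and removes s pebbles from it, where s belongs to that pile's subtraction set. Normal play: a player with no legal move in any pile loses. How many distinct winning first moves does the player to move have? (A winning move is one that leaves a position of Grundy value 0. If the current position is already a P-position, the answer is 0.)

All piles use S = {1, 6, 7}:
G(0) = 0
G(1) = mex{0} = 1
G(2) = mex{1} = 0
G(3) = mex{0} = 1
G(4) = mex{1} = 0
G(5) = mex{0} = 1
G(6) = mex{1,0} = 2
G(7) = mex{2,1,0} = 3
G(8) = mex{3,0,1} = 2
G(9) = mex{2,1,0} = 3
G(10) = mex{3,0,1} = 2
G(11) = mex{2,1,0} = 3
G(12) = mex{3,2,1} = 0
G(13) = mex{0,3,2} = 1
G(14) = mex{1,2,3} = 0
G(15) = mex{0,3,2} = 1
G(16) = mex{1,2,3} = 0
G(17) = mex{0,3,2} = 1
G(18) = mex{1,0,3} = 2
G(19) = mex{2,1,0} = 3
G(20) = mex{3,0,1} = 2
G(21) = mex{2,1,0} = 3
G(22) = mex{3,0,1} = 2
G(23) = mex{2,1,0} = 3
G(24) = mex{3,2,1} = 0
Pile A: G(9) = 3.
Pile B: G(24) = 0.
Combined Grundy value = 3 ⊕ 0 = 3.
A winning move leaves total XOR = 0, i.e. changes one component's Grundy value g to g ⊕ X where X is the current total.
Pile A: need g' = 3⊕3 = 0. Options: 9−1→G=2, 9−6→G=1, 9−7→G=0. Hits: 1.
Pile B: need g' = 0⊕3 = 3. Options: 24−1→G=3, 24−6→G=2, 24−7→G=1. Hits: 1.

2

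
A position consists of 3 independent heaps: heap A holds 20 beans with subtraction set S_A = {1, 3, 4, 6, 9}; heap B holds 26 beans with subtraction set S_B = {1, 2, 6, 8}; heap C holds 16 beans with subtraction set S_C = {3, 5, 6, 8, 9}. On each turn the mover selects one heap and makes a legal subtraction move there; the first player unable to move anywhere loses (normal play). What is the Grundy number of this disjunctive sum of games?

2

Heap A, S = {1, 3, 4, 6, 9}:
n :  0  1  2  3  4  5  6  7  8  9 10 11 12 13 14 15 16 17 18 19 20
G :  0  1  0  1  2  3  2  0  1  4  3  2  0  1  0  1  2  3  2  0  1
G_A(20) = 1.
Heap B, S = {1, 2, 6, 8}:
G(0) = 0
G(1) = mex{0} = 1
G(2) = mex{1,0} = 2
G(3) = mex{2,1} = 0
G(4) = mex{0,2} = 1
G(5) = mex{1,0} = 2
G(6) = mex{2,1,0} = 3
G(7) = mex{3,2,1} = 0
G(8) = mex{0,3,2,0} = 1
G(9) = mex{1,0,0,1} = 2
G(10) = mex{2,1,1,2} = 0
G(11) = mex{0,2,2,0} = 1
G(12) = mex{1,0,3,1} = 2
G(13) = mex{2,1,0,2} = 3
G(14) = mex{3,2,1,3} = 0
G(15) = mex{0,3,2,0} = 1
G(16) = mex{1,0,0,1} = 2
G(17) = mex{2,1,1,2} = 0
G(18) = mex{0,2,2,0} = 1
G(19) = mex{1,0,3,1} = 2
G(20) = mex{2,1,0,2} = 3
G(21) = mex{3,2,1,3} = 0
G(22) = mex{0,3,2,0} = 1
G(23) = mex{1,0,0,1} = 2
G(24) = mex{2,1,1,2} = 0
G(25) = mex{0,2,2,0} = 1
G(26) = mex{1,0,3,1} = 2
G_B(26) = 2.
Heap C, S = {3, 5, 6, 8, 9}:
n :  0  1  2  3  4  5  6  7  8  9 10 11 12 13 14 15 16
G :  0  0  0  1  1  1  2  2  2  3  3  3  0  0  0  1  1
G_C(16) = 1.
Combined Grundy value = 1 ⊕ 2 ⊕ 1 = 2.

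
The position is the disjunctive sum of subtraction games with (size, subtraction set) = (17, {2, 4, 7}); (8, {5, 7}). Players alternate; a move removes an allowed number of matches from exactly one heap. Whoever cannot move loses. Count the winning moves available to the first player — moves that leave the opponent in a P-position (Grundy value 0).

0

Heap A, S = {2, 4, 7}:
n :  0  1  2  3  4  5  6  7  8  9 10 11 12 13 14 15 16 17
G :  0  0  1  1  2  2  0  3  1  0  2  1  0  2  1  0  2  1
G_A(17) = 1.
Heap B, S = {5, 7}:
n : 0 1 2 3 4 5 6 7 8
G : 0 0 0 0 0 1 1 1 1
G_B(8) = 1.
Combined Grundy value = 1 ⊕ 1 = 0.
A winning move leaves total XOR = 0, i.e. changes one component's Grundy value g to g ⊕ X where X is the current total.
Heap A: target g' = 1⊕0 = 1, but every legal move changes the Grundy value (mex property), so 0 moves.
Heap B: target g' = 1⊕0 = 1, but every legal move changes the Grundy value (mex property), so 0 moves.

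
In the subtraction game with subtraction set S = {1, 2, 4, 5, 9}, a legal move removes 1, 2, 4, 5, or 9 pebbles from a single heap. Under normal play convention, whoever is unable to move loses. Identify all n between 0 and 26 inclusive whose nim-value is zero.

0, 3, 6, 13, 16, 19, 26

n :  0  1  2  3  4  5  6  7  8  9 10 11 12 13 14 15 16 17 18 19 20 21 22 23 24 25 26
G :  0  1  2  0  1  2  0  1  2  3  4  5  3  0  1  2  0  1  2  0  1  2  3  4  5  3  0
P-positions are exactly the n with G(n) = 0.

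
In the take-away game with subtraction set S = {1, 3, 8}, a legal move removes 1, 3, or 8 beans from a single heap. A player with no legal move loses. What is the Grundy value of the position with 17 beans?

G(0) = 0
G(1) = mex{0} = 1
G(2) = mex{1} = 0
G(3) = mex{0,0} = 1
G(4) = mex{1,1} = 0
G(5) = mex{0,0} = 1
G(6) = mex{1,1} = 0
G(7) = mex{0,0} = 1
G(8) = mex{1,1,0} = 2
G(9) = mex{2,0,1} = 3
G(10) = mex{3,1,0} = 2
G(11) = mex{2,2,1} = 0
G(12) = mex{0,3,0} = 1
G(13) = mex{1,2,1} = 0
G(14) = mex{0,0,0} = 1
G(15) = mex{1,1,1} = 0
G(16) = mex{0,0,2} = 1
G(17) = mex{1,1,3} = 0

0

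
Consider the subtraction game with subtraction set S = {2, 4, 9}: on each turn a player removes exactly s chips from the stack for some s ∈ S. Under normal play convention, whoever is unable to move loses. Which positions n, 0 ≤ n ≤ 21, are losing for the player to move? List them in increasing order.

0, 1, 6, 7, 12, 13, 18, 19

G(0) = 0
G(1) = mex{} = 0
G(2) = mex{0} = 1
G(3) = mex{0} = 1
G(4) = mex{1,0} = 2
G(5) = mex{1,0} = 2
G(6) = mex{2,1} = 0
G(7) = mex{2,1} = 0
G(8) = mex{0,2} = 1
G(9) = mex{0,2,0} = 1
G(10) = mex{1,0,0} = 2
G(11) = mex{1,0,1} = 2
G(12) = mex{2,1,1} = 0
G(13) = mex{2,1,2} = 0
G(14) = mex{0,2,2} = 1
G(15) = mex{0,2,0} = 1
G(16) = mex{1,0,0} = 2
G(17) = mex{1,0,1} = 2
G(18) = mex{2,1,1} = 0
G(19) = mex{2,1,2} = 0
G(20) = mex{0,2,2} = 1
G(21) = mex{0,2,0} = 1
P-positions are exactly the n with G(n) = 0.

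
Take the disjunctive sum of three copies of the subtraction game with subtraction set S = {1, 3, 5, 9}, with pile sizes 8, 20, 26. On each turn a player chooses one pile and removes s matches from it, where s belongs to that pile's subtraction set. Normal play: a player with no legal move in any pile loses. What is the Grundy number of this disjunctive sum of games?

All piles use S = {1, 3, 5, 9}:
n :  0  1  2  3  4  5  6  7  8  9 10 11 12 13 14 15 16 17 18 19 20 21 22 23 24 25 26
G :  0  1  0  1  0  1  0  1  0  1  0  1  0  1  0  1  0  1  0  1  0  1  0  1  0  1  0
Pile A: G(8) = 0.
Pile B: G(20) = 0.
Pile C: G(26) = 0.
Combined Grundy value = 0 ⊕ 0 ⊕ 0 = 0.

0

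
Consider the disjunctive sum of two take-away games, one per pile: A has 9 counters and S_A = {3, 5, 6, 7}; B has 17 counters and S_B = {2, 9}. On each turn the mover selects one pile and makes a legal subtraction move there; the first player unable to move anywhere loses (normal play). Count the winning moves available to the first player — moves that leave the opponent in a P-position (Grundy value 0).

Pile A, S = {3, 5, 6, 7}:
G(0) = 0
G(1) = mex{} = 0
G(2) = mex{} = 0
G(3) = mex{0} = 1
G(4) = mex{0} = 1
G(5) = mex{0,0} = 1
G(6) = mex{1,0,0} = 2
G(7) = mex{1,0,0,0} = 2
G(8) = mex{1,1,0,0} = 2
G(9) = mex{2,1,1,0} = 3
G_A(9) = 3.
Pile B, S = {2, 9}:
G(0) = 0
G(1) = mex{} = 0
G(2) = mex{0} = 1
G(3) = mex{0} = 1
G(4) = mex{1} = 0
G(5) = mex{1} = 0
G(6) = mex{0} = 1
G(7) = mex{0} = 1
G(8) = mex{1} = 0
G(9) = mex{1,0} = 2
G(10) = mex{0,0} = 1
G(11) = mex{2,1} = 0
G(12) = mex{1,1} = 0
G(13) = mex{0,0} = 1
G(14) = mex{0,0} = 1
G(15) = mex{1,1} = 0
G(16) = mex{1,1} = 0
G(17) = mex{0,0} = 1
G_B(17) = 1.
Combined Grundy value = 3 ⊕ 1 = 2.
A winning move leaves total XOR = 0, i.e. changes one component's Grundy value g to g ⊕ X where X is the current total.
Pile A: need g' = 3⊕2 = 1. Options: 9−3→G=2, 9−5→G=1, 9−6→G=1, 9−7→G=0. Hits: 2.
Pile B: need g' = 1⊕2 = 3. Options: 17−2→G=0, 17−9→G=0. Hits: 0.

2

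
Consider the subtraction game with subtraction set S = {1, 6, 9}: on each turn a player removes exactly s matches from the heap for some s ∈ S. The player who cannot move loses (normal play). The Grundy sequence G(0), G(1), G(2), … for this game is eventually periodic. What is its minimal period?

5

n :  0  1  2  3  4  5  6  7  8  9 10 11 12 13 14 15 16 17 18 19 20 21 22 23 24 25 26
G :  0  1  0  1  0  1  2  0  1  2  3  2  0  1  0  1  2  0  1  0  1  2  0  1  0  1  2
From n = 11 onward G(n+5) = G(n); since this holds over max(S) = 9 consecutive positions the period is 5 (pre-period 11).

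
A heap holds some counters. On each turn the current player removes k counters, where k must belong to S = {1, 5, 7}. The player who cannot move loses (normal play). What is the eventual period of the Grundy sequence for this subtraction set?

2

G(0) = 0
G(1) = mex{0} = 1
G(2) = mex{1} = 0
G(3) = mex{0} = 1
G(4) = mex{1} = 0
G(5) = mex{0,0} = 1
G(6) = mex{1,1} = 0
G(7) = mex{0,0,0} = 1
G(8) = mex{1,1,1} = 0
G(9) = mex{0,0,0} = 1
G(10) = mex{1,1,1} = 0
G(11) = mex{0,0,0} = 1
G(12) = mex{1,1,1} = 0
G(13) = mex{0,0,0} = 1
G(14) = mex{1,1,1} = 0
G(n+2) = G(n) holds for n = 0,…,6 (a full window of length max(S) = 7), so the sequence is purely periodic with period 2.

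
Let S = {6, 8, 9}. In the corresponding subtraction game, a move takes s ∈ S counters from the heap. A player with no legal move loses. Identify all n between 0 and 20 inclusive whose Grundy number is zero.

n :  0  1  2  3  4  5  6  7  8  9 10 11 12 13 14 15 16 17 18 19 20
G :  0  0  0  0  0  0  1  1  1  1  1  1  2  2  2  0  0  0  0  0  0
P-positions are exactly the n with G(n) = 0.

0, 1, 2, 3, 4, 5, 15, 16, 17, 18, 19, 20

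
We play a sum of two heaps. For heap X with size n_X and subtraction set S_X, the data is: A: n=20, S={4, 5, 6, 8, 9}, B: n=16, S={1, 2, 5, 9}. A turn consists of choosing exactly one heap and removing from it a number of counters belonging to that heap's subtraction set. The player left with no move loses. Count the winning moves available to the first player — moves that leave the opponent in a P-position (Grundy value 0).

6

Heap A, S = {4, 5, 6, 8, 9}:
G(0) = 0
G(1) = mex{} = 0
G(2) = mex{} = 0
G(3) = mex{} = 0
G(4) = mex{0} = 1
G(5) = mex{0,0} = 1
G(6) = mex{0,0,0} = 1
G(7) = mex{0,0,0} = 1
G(8) = mex{1,0,0,0} = 2
G(9) = mex{1,1,0,0,0} = 2
G(10) = mex{1,1,1,0,0} = 2
G(11) = mex{1,1,1,0,0} = 2
G(12) = mex{2,1,1,1,0} = 3
G(13) = mex{2,2,1,1,1} = 0
G(14) = mex{2,2,2,1,1} = 0
G(15) = mex{2,2,2,1,1} = 0
G(16) = mex{3,2,2,2,1} = 0
G(17) = mex{0,3,2,2,2} = 1
G(18) = mex{0,0,3,2,2} = 1
G(19) = mex{0,0,0,2,2} = 1
G(20) = mex{0,0,0,3,2} = 1
G_A(20) = 1.
Heap B, S = {1, 2, 5, 9}:
n :  0  1  2  3  4  5  6  7  8  9 10 11 12 13 14 15 16
G :  0  1  2  0  1  2  0  1  2  3  0  1  2  0  1  2  0
G_B(16) = 0.
Combined Grundy value = 1 ⊕ 0 = 1.
A winning move leaves total XOR = 0, i.e. changes one component's Grundy value g to g ⊕ X where X is the current total.
Heap A: need g' = 1⊕1 = 0. Options: 20−4→G=0, 20−5→G=0, 20−6→G=0, 20−8→G=3, 20−9→G=2. Hits: 3.
Heap B: need g' = 0⊕1 = 1. Options: 16−1→G=2, 16−2→G=1, 16−5→G=1, 16−9→G=1. Hits: 3.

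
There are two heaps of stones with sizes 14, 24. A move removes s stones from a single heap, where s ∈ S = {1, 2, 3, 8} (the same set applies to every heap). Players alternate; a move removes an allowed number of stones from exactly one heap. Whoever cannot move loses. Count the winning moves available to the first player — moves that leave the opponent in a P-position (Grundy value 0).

All heaps use S = {1, 2, 3, 8}:
n :  0  1  2  3  4  5  6  7  8  9 10 11 12 13 14 15 16 17 18 19 20 21 22 23 24
G :  0  1  2  3  0  1  2  3  4  0  1  2  3  0  1  2  3  4  0  1  2  3  0  1  2
Heap A: G(14) = 1.
Heap B: G(24) = 2.
Combined Grundy value = 1 ⊕ 2 = 3.
A winning move leaves total XOR = 0, i.e. changes one component's Grundy value g to g ⊕ X where X is the current total.
Heap A: need g' = 1⊕3 = 2. Options: 14−1→G=0, 14−2→G=3, 14−3→G=2, 14−8→G=2. Hits: 2.
Heap B: need g' = 2⊕3 = 1. Options: 24−1→G=1, 24−2→G=0, 24−3→G=3, 24−8→G=3. Hits: 1.

3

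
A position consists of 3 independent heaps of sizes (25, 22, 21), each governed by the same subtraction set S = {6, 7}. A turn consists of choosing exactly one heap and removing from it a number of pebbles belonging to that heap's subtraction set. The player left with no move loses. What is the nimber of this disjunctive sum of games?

2

All heaps use S = {6, 7}:
n :  0  1  2  3  4  5  6  7  8  9 10 11 12 13 14 15 16 17 18 19 20 21 22 23 24 25
G :  0  0  0  0  0  0  1  1  1  1  1  1  2  0  0  0  0  0  0  1  1  1  1  1  1  2
Heap A: G(25) = 2.
Heap B: G(22) = 1.
Heap C: G(21) = 1.
Combined Grundy value = 2 ⊕ 1 ⊕ 1 = 2.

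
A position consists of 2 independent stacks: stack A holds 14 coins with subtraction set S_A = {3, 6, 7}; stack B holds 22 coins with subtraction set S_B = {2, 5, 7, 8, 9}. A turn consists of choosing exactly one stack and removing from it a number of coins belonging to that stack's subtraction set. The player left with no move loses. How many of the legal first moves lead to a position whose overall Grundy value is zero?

Stack A, S = {3, 6, 7}:
n :  0  1  2  3  4  5  6  7  8  9 10 11 12 13 14
G :  0  0  0  1  1  1  2  2  2  3  0  0  0  1  1
G_A(14) = 1.
Stack B, S = {2, 5, 7, 8, 9}:
G(0) = 0
G(1) = mex{} = 0
G(2) = mex{0} = 1
G(3) = mex{0} = 1
G(4) = mex{1} = 0
G(5) = mex{1,0} = 2
G(6) = mex{0,0} = 1
G(7) = mex{2,1,0} = 3
G(8) = mex{1,1,0,0} = 2
G(9) = mex{3,0,1,0,0} = 2
G(10) = mex{2,2,1,1,0} = 3
G(11) = mex{2,1,0,1,1} = 3
G(12) = mex{3,3,2,0,1} = 4
G(13) = mex{3,2,1,2,0} = 4
G(14) = mex{4,2,3,1,2} = 0
G(15) = mex{4,3,2,3,1} = 0
G(16) = mex{0,3,2,2,3} = 1
G(17) = mex{0,4,3,2,2} = 1
G(18) = mex{1,4,3,3,2} = 0
G(19) = mex{1,0,4,3,3} = 2
G(20) = mex{0,0,4,4,3} = 1
G(21) = mex{2,1,0,4,4} = 3
G(22) = mex{1,1,0,0,4} = 2
G_B(22) = 2.
Combined Grundy value = 1 ⊕ 2 = 3.
A winning move leaves total XOR = 0, i.e. changes one component's Grundy value g to g ⊕ X where X is the current total.
Stack A: need g' = 1⊕3 = 2. Options: 14−3→G=0, 14−6→G=2, 14−7→G=2. Hits: 2.
Stack B: need g' = 2⊕3 = 1. Options: 22−2→G=1, 22−5→G=1, 22−7→G=0, 22−8→G=0, 22−9→G=4. Hits: 2.

4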